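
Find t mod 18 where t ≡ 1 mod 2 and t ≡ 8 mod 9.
M = 2 × 9 = 18. M₁ = 9, y₁ ≡ 1 mod 2. M₂ = 2, y₂ ≡ 5 mod 9. t = 1×9×1 + 8×2×5 ≡ 17 mod 18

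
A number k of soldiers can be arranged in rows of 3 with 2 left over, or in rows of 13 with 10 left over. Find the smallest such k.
M = 3 × 13 = 39. M₁ = 13, y₁ ≡ 1 mod 3. M₂ = 3, y₂ ≡ 9 mod 13. k = 2×13×1 + 10×3×9 ≡ 23 mod 39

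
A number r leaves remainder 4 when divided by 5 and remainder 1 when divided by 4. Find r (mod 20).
M = 5 × 4 = 20. M₁ = 4, y₁ ≡ 4 (mod 5). M₂ = 5, y₂ ≡ 1 (mod 4). r = 4×4×4 + 1×5×1 ≡ 9 (mod 20)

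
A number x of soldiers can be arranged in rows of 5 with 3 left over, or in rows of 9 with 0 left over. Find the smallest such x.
M = 5 × 9 = 45. M₁ = 9, y₁ ≡ 4 (mod 5). M₂ = 5, y₂ ≡ 2 (mod 9). x = 3×9×4 + 0×5×2 ≡ 18 (mod 45)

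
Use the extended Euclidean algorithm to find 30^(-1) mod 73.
Extended GCD: 30(-17) + 73(7) = 1. So 30^(-1) ≡ -17 ≡ 56 (mod 73). Verify: 30 × 56 = 1680 ≡ 1 (mod 73)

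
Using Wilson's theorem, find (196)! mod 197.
By Wilson's theorem, (196)! ≡ -1 ≡ 196 (mod 197)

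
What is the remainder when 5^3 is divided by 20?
5^{3} = 125 ≡ 5 mod 20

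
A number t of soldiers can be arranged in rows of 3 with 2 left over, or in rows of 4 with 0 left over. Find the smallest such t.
M = 3 × 4 = 12. M₁ = 4, y₁ ≡ 1 mod 3. M₂ = 3, y₂ ≡ 3 mod 4. t = 2×4×1 + 0×3×3 ≡ 8 mod 12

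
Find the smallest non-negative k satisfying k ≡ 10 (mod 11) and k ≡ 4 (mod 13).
M = 11 × 13 = 143. M₁ = 13, y₁ ≡ 6 (mod 11). M₂ = 11, y₂ ≡ 6 (mod 13). k = 10×13×6 + 4×11×6 ≡ 43 (mod 143)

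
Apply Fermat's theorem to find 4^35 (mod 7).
By Fermat: 4^{6} ≡ 1 (mod 7). 35 = 5×6 + 5. So 4^{35} ≡ 4^{5} ≡ 2 (mod 7)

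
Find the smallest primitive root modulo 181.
g = 2. Powers: [2, 4, 8, 16, 32, 64, 128, 75, ...] generates all 180 non-zero residues.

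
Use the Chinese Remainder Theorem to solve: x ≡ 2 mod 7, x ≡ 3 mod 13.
M = 7 × 13 = 91. M₁ = 13, y₁ ≡ 6 mod 7. M₂ = 7, y₂ ≡ 2 mod 13. x = 2×13×6 + 3×7×2 ≡ 16 mod 91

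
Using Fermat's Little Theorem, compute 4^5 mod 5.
By Fermat: 4^{4} ≡ 1 mod 5. So 4^{5} = 4^{4} · 4^{1} ≡ 4^{1} ≡ 4 mod 5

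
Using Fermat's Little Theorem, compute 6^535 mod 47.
By Fermat: 6^{46} ≡ 1 (mod 47). 535 ≡ 29 (mod 46). So 6^{535} ≡ 6^{29} ≡ 32 (mod 47)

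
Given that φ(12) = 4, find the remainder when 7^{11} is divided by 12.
By Euler: 7^{4} ≡ 1 (mod 12) since gcd(7, 12) = 1. 11 = 2×4 + 3. So 7^{11} ≡ 7^{3} ≡ 7 (mod 12)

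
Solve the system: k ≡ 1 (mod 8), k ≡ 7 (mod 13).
M = 8 × 13 = 104. M₁ = 13, y₁ ≡ 5 (mod 8). M₂ = 8, y₂ ≡ 5 (mod 13). k = 1×13×5 + 7×8×5 ≡ 33 (mod 104)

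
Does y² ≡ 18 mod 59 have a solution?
By Euler's criterion: 18^{29} ≡ 58 mod 59. Since this equals -1 (≡ 58), 18 is not a QR.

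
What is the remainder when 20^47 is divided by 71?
By repeated squaring (mod 71): 20^{1}≡20, 20^{2}≡45, 20^{4}≡37, 20^{8}≡20, 20^{16}≡45, 20^{32}≡37. Then 20^{47} = 20^{32+8+4+2+1} ≡ 37 × 20 × 37 × 45 × 20 ≡ 30 (mod 71)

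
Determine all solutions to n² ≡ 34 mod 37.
The square roots of 34 mod 37 are 16 and 21. Verify: 16² = 256 ≡ 34 mod 37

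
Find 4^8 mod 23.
By repeated squaring mod 23: 4^{1}≡4, 4^{2}≡16, 4^{4}≡3, 4^{8}≡9. So 4^{8} ≡ 9 mod 23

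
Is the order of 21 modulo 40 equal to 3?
Powers of 21 mod 40: 21^1≡21, 21^2≡1. Already 21^2≡1, so the order is 2 < 3. No, the actual order is 2.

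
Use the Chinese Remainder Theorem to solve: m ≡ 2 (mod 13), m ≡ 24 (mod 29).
M = 13 × 29 = 377. M₁ = 29, y₁ ≡ 9 (mod 13). M₂ = 13, y₂ ≡ 9 (mod 29). m = 2×29×9 + 24×13×9 ≡ 314 (mod 377)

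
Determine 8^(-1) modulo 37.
Since 37 is prime, by Fermat 8^(-1) ≡ 8^{35} ≡ 14 mod 37. Verify: 8 × 14 = 112 ≡ 1 mod 37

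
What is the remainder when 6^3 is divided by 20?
6^{3} = 216 ≡ 16 (mod 20)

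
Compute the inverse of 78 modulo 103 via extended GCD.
Extended GCD: 78(-33) + 103(25) = 1. So 78^(-1) ≡ -33 ≡ 70 mod 103. Verify: 78 × 70 = 5460 ≡ 1 mod 103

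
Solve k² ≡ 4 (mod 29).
The square roots of 4 mod 29 are 27 and 2. Verify: 27² = 729 ≡ 4 (mod 29)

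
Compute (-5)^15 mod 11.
Using Fermat: (-5)^{10} ≡ 1 mod 11. 15 ≡ 5 mod 10. So (-5)^{15} ≡ (-5)^{5} ≡ 10 mod 11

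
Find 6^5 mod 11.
By repeated squaring mod 11: 6^{1}≡6, 6^{2}≡3, 6^{4}≡9. Then 6^{5} = 6^{4+1} ≡ 9 × 6 ≡ 10 mod 11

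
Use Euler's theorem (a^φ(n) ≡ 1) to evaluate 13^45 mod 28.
By Euler: 13^{12} ≡ 1 (mod 28) since gcd(13, 28) = 1. 45 = 3×12 + 9. So 13^{45} ≡ 13^{9} ≡ 13 (mod 28)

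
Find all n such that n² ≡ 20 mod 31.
The square roots of 20 mod 31 are 19 and 12. Verify: 19² = 361 ≡ 20 mod 31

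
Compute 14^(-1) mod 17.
Since 17 is prime, by Fermat 14^(-1) ≡ 14^{15} ≡ 11 mod 17. Verify: 14 × 11 = 154 ≡ 1 mod 17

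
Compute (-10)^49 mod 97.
By repeated squaring (mod 97): (-10)^{1}≡87, (-10)^{2}≡3, (-10)^{4}≡9, (-10)^{8}≡81, (-10)^{16}≡62, (-10)^{32}≡61. Then (-10)^{49} = (-10)^{32+16+1} ≡ 61 × 62 × 87 ≡ 10 (mod 97)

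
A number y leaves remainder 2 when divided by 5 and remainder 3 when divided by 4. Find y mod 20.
M = 5 × 4 = 20. M₁ = 4, y₁ ≡ 4 mod 5. M₂ = 5, y₂ ≡ 1 mod 4. y = 2×4×4 + 3×5×1 ≡ 7 mod 20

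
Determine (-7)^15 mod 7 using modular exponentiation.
By repeated squaring (mod 7): (-7)^{1}≡0, (-7)^{2}≡0, (-7)^{4}≡0, (-7)^{8}≡0. Then (-7)^{15} = (-7)^{8+4+2+1} ≡ 0 × 0 × 0 × 0 ≡ 0 (mod 7)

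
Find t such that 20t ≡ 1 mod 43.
Since 43 is prime, by Fermat 20^(-1) ≡ 20^{41} ≡ 28 mod 43. Verify: 20 × 28 = 560 ≡ 1 mod 43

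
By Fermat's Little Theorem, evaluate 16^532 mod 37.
By Fermat: 16^{36} ≡ 1 (mod 37). 532 ≡ 28 (mod 36). So 16^{532} ≡ 16^{28} ≡ 16 (mod 37)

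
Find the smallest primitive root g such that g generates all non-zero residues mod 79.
g = 3. Powers: [3, 9, 27, 2, 6, 18, ...] generates all 78 non-zero residues.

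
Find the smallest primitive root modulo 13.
g = 2. For each prime q|12: 2^{6}≡12, 2^{4}≡3, none ≡ 1, so ord_13(2) = 12 and 2 is a primitive root.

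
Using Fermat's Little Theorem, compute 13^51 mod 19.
By Fermat: 13^{18} ≡ 1 (mod 19). 51 = 2×18 + 15. So 13^{51} ≡ 13^{15} ≡ 8 (mod 19)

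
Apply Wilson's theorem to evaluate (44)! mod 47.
(46)! = (44)! × (45) × (46) ≡ -1 mod 47. So (44)! ≡ -1 × [(46)(45)]^(-1) ≡ 23 mod 47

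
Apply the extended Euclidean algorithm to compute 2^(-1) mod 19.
Extended GCD: 2(-9) + 19(1) = 1. So 2^(-1) ≡ -9 ≡ 10 mod 19. Verify: 2 × 10 = 20 ≡ 1 mod 19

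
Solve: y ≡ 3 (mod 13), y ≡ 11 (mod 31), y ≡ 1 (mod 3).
M = 13 × 31 × 3 = 1209. M₁ = 93, y₁ ≡ 7 (mod 13). M₂ = 39, y₂ ≡ 4 (mod 31). M₃ = 403, y₃ ≡ 1 (mod 3). y = 3×93×7 + 11×39×4 + 1×403×1 ≡ 445 (mod 1209)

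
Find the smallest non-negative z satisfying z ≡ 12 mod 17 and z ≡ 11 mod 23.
M = 17 × 23 = 391. M₁ = 23, y₁ ≡ 3 mod 17. M₂ = 17, y₂ ≡ 19 mod 23. z = 12×23×3 + 11×17×19 ≡ 80 mod 391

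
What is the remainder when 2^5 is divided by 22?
By repeated squaring mod 22: 2^{1}≡2, 2^{2}≡4, 2^{4}≡16. Then 2^{5} = 2^{4+1} ≡ 16 × 2 ≡ 10 mod 22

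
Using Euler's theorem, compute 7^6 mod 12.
By Euler: 7^{4} ≡ 1 mod 12 since gcd(7, 12) = 1. 6 = 1×4 + 2. So 7^{6} ≡ 7^{2} ≡ 1 mod 12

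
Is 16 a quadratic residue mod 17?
By Euler's criterion: 16^{8} ≡ 1 (mod 17). Since this equals 1, 16 is a QR.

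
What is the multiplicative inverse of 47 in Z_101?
Since 101 is prime, by Fermat 47^(-1) ≡ 47^{99} ≡ 43 mod 101. Verify: 47 × 43 = 2021 ≡ 1 mod 101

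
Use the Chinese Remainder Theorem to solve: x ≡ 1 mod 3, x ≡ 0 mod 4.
M = 3 × 4 = 12. M₁ = 4, y₁ ≡ 1 mod 3. M₂ = 3, y₂ ≡ 3 mod 4. x = 1×4×1 + 0×3×3 ≡ 4 mod 12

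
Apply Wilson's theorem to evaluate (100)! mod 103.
(102)! = (100)! × (101) × (102) ≡ -1 mod 103. So (100)! ≡ -1 × [(102)(101)]^(-1) ≡ 51 mod 103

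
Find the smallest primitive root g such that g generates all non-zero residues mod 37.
g = 2. For each prime q|36: 2^{18}≡36, 2^{12}≡26, none ≡ 1, so ord_37(2) = 36 and 2 is a primitive root.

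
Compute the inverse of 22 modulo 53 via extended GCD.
Extended GCD: 22(-12) + 53(5) = 1. So 22^(-1) ≡ -12 ≡ 41 (mod 53). Verify: 22 × 41 = 902 ≡ 1 (mod 53)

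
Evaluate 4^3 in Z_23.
4^{3} = 64 ≡ 18 mod 23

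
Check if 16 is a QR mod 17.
By Euler's criterion: 16^{8} ≡ 1 mod 17. Since this equals 1, 16 is a QR.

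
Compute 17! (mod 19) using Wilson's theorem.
(18)! = (17)! × (18) ≡ -1 (mod 19). So (17)! ≡ -1 × (18)^(-1) ≡ (-1)×(-1) = 1 (mod 19)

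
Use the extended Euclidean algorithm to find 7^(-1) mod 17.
Extended GCD: 7(5) + 17(-2) = 1. So 7^(-1) ≡ 5 (mod 17). Verify: 7 × 5 = 35 ≡ 1 (mod 17)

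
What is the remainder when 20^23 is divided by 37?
By repeated squaring (mod 37): 20^{1}≡20, 20^{2}≡30, 20^{4}≡12, 20^{8}≡33, 20^{16}≡16. Then 20^{23} = 20^{16+4+2+1} ≡ 16 × 12 × 30 × 20 ≡ 19 (mod 37)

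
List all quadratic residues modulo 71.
QRs mod 71: {1, 2, 3, 4, 5, 6, 8, 9, 10, 12, 15, 16, 18, 19, 20, 24, 25, 27, 29, 30, 32, 36, 37, 38, 40, 43, 45, 48, 49, 50, 54, 57, 58, 60, 64}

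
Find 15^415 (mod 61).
Using Fermat: 15^{60} ≡ 1 (mod 61). 415 ≡ 55 (mod 60). So 15^{415} ≡ 15^{55} ≡ 13 (mod 61)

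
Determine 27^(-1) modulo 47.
Since 47 is prime, by Fermat 27^(-1) ≡ 27^{45} ≡ 7 (mod 47). Verify: 27 × 7 = 189 ≡ 1 (mod 47)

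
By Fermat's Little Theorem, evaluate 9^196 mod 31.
By Fermat: 9^{30} ≡ 1 (mod 31). 196 ≡ 16 (mod 30). So 9^{196} ≡ 9^{16} ≡ 9 (mod 31)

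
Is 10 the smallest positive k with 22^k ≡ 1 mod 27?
Powers of 22 mod 27: 22^1≡22, 22^2≡25, 22^3≡10, 22^4≡4, 22^5≡7, 22^6≡19, 22^7≡13, 22^8≡16, 22^9≡1. Already 22^9≡1, so the order is 9 < 10. No, the actual order is 9.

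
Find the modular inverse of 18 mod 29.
Since 29 is prime, by Fermat 18^(-1) ≡ 18^{27} ≡ 21 (mod 29). Verify: 18 × 21 = 378 ≡ 1 (mod 29)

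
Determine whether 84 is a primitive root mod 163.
84^{81} ≡ 1 (mod 163) and 81 < 162, so ord_163(84) = 81 ≠ 162 and 84 is not a primitive root.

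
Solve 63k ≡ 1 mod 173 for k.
Since 173 is prime, by Fermat 63^(-1) ≡ 63^{171} ≡ 11 mod 173. Verify: 63 × 11 = 693 ≡ 1 mod 173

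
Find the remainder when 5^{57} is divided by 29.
By Fermat: 5^{28} ≡ 1 (mod 29). 57 = 2×28 + 1. So 5^{57} ≡ 5^{1} ≡ 5 (mod 29)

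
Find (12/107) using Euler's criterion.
(12/107) = 12^{53} mod 107 = 1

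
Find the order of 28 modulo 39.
Powers of 28 mod 39: 28^1≡28, 28^2≡4, 28^3≡34, 28^4≡16, 28^5≡19, 28^6≡25, 28^7≡37, 28^8≡22, 28^9≡31, 28^10≡10, 28^11≡7, 28^12≡1. ord_39(28) = 12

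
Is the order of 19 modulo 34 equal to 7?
Powers of 19 mod 34: 19^1≡19, 19^2≡21, 19^3≡25, 19^4≡33, 19^5≡15, 19^6≡13, 19^7≡9, 19^8≡1. 19^7≡9≢1, so ord ≠ 7. No, the actual order is 8.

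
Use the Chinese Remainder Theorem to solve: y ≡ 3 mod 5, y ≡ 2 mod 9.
M = 5 × 9 = 45. M₁ = 9, y₁ ≡ 4 mod 5. M₂ = 5, y₂ ≡ 2 mod 9. y = 3×9×4 + 2×5×2 ≡ 38 mod 45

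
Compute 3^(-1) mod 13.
Since 13 is prime, by Fermat 3^(-1) ≡ 3^{11} ≡ 9 mod 13. Verify: 3 × 9 = 27 ≡ 1 mod 13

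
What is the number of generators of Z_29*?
A prime p has φ(p-1) primitive roots; here φ(28) = 12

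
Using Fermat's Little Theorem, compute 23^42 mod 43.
By Fermat's Little Theorem, 23^{42} ≡ 1 (mod 43) since 43 is prime and gcd(23, 43) = 1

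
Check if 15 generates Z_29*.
ord_29(15) divides 28. For each prime q|28: 15^{14}≡28, 15^{4}≡20, none ≡ 1. So 15 has order 28 and is a primitive root mod 29.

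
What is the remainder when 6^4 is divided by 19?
6^{4} = 1296 ≡ 4 (mod 19)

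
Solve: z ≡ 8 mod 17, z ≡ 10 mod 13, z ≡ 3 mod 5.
M = 17 × 13 × 5 = 1105. M₁ = 65, y₁ ≡ 11 mod 17. M₂ = 85, y₂ ≡ 2 mod 13. M₃ = 221, y₃ ≡ 1 mod 5. z = 8×65×11 + 10×85×2 + 3×221×1 ≡ 348 mod 1105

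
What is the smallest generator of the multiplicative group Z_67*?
g = 2. For each prime q|66: 2^{33}≡66, 2^{22}≡37, 2^{6}≡64, none ≡ 1, so ord_67(2) = 66 and 2 is a primitive root.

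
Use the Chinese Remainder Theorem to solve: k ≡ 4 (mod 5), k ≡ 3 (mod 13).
M = 5 × 13 = 65. M₁ = 13, y₁ ≡ 2 (mod 5). M₂ = 5, y₂ ≡ 8 (mod 13). k = 4×13×2 + 3×5×8 ≡ 29 (mod 65)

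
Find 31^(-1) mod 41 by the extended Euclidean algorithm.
Extended GCD: 31(4) + 41(-3) = 1. So 31^(-1) ≡ 4 mod 41. Verify: 31 × 4 = 124 ≡ 1 mod 41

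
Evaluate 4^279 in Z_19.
Using Fermat: 4^{18} ≡ 1 mod 19. 279 ≡ 9 mod 18. So 4^{279} ≡ 4^{9} ≡ 1 mod 19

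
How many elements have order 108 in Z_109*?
There are φ(109-1) = φ(108) = 36 primitive roots modulo 109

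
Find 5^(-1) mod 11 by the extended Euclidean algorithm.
Extended GCD: 5(-2) + 11(1) = 1. So 5^(-1) ≡ -2 ≡ 9 mod 11. Verify: 5 × 9 = 45 ≡ 1 mod 11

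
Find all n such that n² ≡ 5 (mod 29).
The square roots of 5 mod 29 are 18 and 11. Verify: 18² = 324 ≡ 5 (mod 29)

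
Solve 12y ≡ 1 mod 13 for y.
Since 13 is prime, by Fermat 12^(-1) ≡ 12^{11} ≡ 12 mod 13. Verify: 12 × 12 = 144 ≡ 1 mod 13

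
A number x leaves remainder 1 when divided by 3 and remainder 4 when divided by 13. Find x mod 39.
M = 3 × 13 = 39. M₁ = 13, y₁ ≡ 1 mod 3. M₂ = 3, y₂ ≡ 9 mod 13. x = 1×13×1 + 4×3×9 ≡ 4 mod 39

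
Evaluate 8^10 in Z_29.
By repeated squaring mod 29: 8^{1}≡8, 8^{2}≡6, 8^{4}≡7, 8^{8}≡20. Then 8^{10} = 8^{8+2} ≡ 20 × 6 ≡ 4 mod 29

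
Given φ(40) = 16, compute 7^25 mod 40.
By Euler: 7^{16} ≡ 1 mod 40 since gcd(7, 40) = 1. 25 = 1×16 + 9. So 7^{25} ≡ 7^{9} ≡ 7 mod 40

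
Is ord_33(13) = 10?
Powers of 13 mod 33: 13^1≡13, 13^2≡4, 13^3≡19, 13^4≡16, 13^5≡10, 13^6≡31, 13^7≡7, 13^8≡25, 13^9≡28, 13^10≡1. First k with 13^k≡1 is k=10. Yes, ord_33(13) = 10.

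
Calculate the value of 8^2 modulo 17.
8^{2} = 64 ≡ 13 (mod 17)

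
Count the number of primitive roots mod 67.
A prime p has φ(p-1) primitive roots; here φ(66) = 20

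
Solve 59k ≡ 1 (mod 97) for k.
Since 97 is prime, by Fermat 59^(-1) ≡ 59^{95} ≡ 74 (mod 97). Verify: 59 × 74 = 4366 ≡ 1 (mod 97)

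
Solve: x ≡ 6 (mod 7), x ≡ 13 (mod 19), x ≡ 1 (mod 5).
M = 7 × 19 × 5 = 665. M₁ = 95, y₁ ≡ 2 (mod 7). M₂ = 35, y₂ ≡ 6 (mod 19). M₃ = 133, y₃ ≡ 2 (mod 5). x = 6×95×2 + 13×35×6 + 1×133×2 ≡ 146 (mod 665)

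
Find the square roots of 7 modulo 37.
The square roots of 7 mod 37 are 9 and 28. Verify: 9² = 81 ≡ 7 mod 37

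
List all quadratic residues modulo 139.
Quadratic residues modulo 139: {1, 4, 5, 6, 7, 9, 11, 13, 16, 20, 24, 25, 28, 29, 30, 31, 34, 35, 36, 37, 38, 41, 42, 44, 45, 46, 47, 49, 51, 52, 54, 55, 57, 63, 64, 65, 66, 67, 69, 71, 77, 78, 79, 80, 81, 83, 86, 89, 91, 96, 99, 100, 106, 107, 112, 113, 116, 117, 118, 120, 121, 122, 124, 125, 127, 129, 131, 136, 137}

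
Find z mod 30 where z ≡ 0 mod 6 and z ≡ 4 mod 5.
M = 6 × 5 = 30. M₁ = 5, y₁ ≡ 5 mod 6. M₂ = 6, y₂ ≡ 1 mod 5. z = 0×5×5 + 4×6×1 ≡ 24 mod 30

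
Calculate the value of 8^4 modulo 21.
8^{4} = 4096 ≡ 1 mod 21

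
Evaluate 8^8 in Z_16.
By repeated squaring mod 16: 8^{1}≡8, 8^{2}≡0, 8^{4}≡0, 8^{8}≡0. So 8^{8} ≡ 0 mod 16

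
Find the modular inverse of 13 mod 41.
Since 41 is prime, by Fermat 13^(-1) ≡ 13^{39} ≡ 19 mod 41. Verify: 13 × 19 = 247 ≡ 1 mod 41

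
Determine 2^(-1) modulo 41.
Since 41 is prime, by Fermat 2^(-1) ≡ 2^{39} ≡ 21 (mod 41). Verify: 2 × 21 = 42 ≡ 1 (mod 41)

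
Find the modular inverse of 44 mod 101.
Since 101 is prime, by Fermat 44^(-1) ≡ 44^{99} ≡ 62 mod 101. Verify: 44 × 62 = 2728 ≡ 1 mod 101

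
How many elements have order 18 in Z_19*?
There are φ(19-1) = φ(18) = 6 primitive roots modulo 19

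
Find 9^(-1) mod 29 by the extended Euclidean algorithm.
Extended GCD: 9(13) + 29(-4) = 1. So 9^(-1) ≡ 13 mod 29. Verify: 9 × 13 = 117 ≡ 1 mod 29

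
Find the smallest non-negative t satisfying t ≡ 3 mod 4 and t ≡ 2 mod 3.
M = 4 × 3 = 12. M₁ = 3, y₁ ≡ 3 mod 4. M₂ = 4, y₂ ≡ 1 mod 3. t = 3×3×3 + 2×4×1 ≡ 11 mod 12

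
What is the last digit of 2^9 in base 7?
Using Fermat: 2^{6} ≡ 1 (mod 7). 9 ≡ 3 (mod 6). So 2^{9} ≡ 2^{3} ≡ 1 (mod 7)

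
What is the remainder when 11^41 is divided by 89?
By repeated squaring mod 89: 11^{1}≡11, 11^{2}≡32, 11^{4}≡45, 11^{8}≡67, 11^{16}≡39, 11^{32}≡8. Then 11^{41} = 11^{32+8+1} ≡ 8 × 67 × 11 ≡ 22 mod 89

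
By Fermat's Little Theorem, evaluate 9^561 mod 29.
By Fermat: 9^{28} ≡ 1 mod 29. 561 ≡ 1 mod 28. So 9^{561} ≡ 9^{1} ≡ 9 mod 29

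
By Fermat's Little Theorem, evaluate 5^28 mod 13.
By Fermat: 5^{12} ≡ 1 mod 13. 28 = 2×12 + 4. So 5^{28} ≡ 5^{4} ≡ 1 mod 13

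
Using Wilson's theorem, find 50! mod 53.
(52)! = (50)! × (51) × (52) ≡ -1 mod 53. So (50)! ≡ -1 × [(52)(51)]^(-1) ≡ 26 mod 53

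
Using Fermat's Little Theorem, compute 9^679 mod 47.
By Fermat: 9^{46} ≡ 1 mod 47. 679 ≡ 35 mod 46. So 9^{679} ≡ 9^{35} ≡ 3 mod 47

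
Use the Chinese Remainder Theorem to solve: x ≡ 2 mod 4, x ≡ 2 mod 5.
M = 4 × 5 = 20. M₁ = 5, y₁ ≡ 1 mod 4. M₂ = 4, y₂ ≡ 4 mod 5. x = 2×5×1 + 2×4×4 ≡ 2 mod 20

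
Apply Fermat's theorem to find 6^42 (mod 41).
By Fermat: 6^{40} ≡ 1 (mod 41). So 6^{42} = 6^{40} · 6^{2} ≡ 6^{2} ≡ 36 (mod 41)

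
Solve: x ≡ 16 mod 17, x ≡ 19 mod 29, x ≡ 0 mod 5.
M = 17 × 29 × 5 = 2465. M₁ = 145, y₁ ≡ 2 mod 17. M₂ = 85, y₂ ≡ 14 mod 29. M₃ = 493, y₃ ≡ 2 mod 5. x = 16×145×2 + 19×85×14 + 0×493×2 ≡ 135 mod 2465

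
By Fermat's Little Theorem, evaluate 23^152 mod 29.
By Fermat: 23^{28} ≡ 1 (mod 29). 152 = 5×28 + 12. So 23^{152} ≡ 23^{12} ≡ 25 (mod 29)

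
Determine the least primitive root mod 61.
g = 2. Powers: [2, 4, 8, 16, 32, 3, 6, ...] generates all 60 non-zero residues.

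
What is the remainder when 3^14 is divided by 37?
By repeated squaring mod 37: 3^{1}≡3, 3^{2}≡9, 3^{4}≡7, 3^{8}≡12. Then 3^{14} = 3^{8+4+2} ≡ 12 × 7 × 9 ≡ 16 mod 37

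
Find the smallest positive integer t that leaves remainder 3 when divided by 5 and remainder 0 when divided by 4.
M = 5 × 4 = 20. M₁ = 4, y₁ ≡ 4 (mod 5). M₂ = 5, y₂ ≡ 1 (mod 4). t = 3×4×4 + 0×5×1 ≡ 8 (mod 20)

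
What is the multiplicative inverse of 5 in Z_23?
Since 23 is prime, by Fermat 5^(-1) ≡ 5^{21} ≡ 14 (mod 23). Verify: 5 × 14 = 70 ≡ 1 (mod 23)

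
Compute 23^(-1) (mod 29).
Since 29 is prime, by Fermat 23^(-1) ≡ 23^{27} ≡ 24 (mod 29). Verify: 23 × 24 = 552 ≡ 1 (mod 29)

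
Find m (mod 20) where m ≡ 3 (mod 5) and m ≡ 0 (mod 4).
M = 5 × 4 = 20. M₁ = 4, y₁ ≡ 4 (mod 5). M₂ = 5, y₂ ≡ 1 (mod 4). m = 3×4×4 + 0×5×1 ≡ 8 (mod 20)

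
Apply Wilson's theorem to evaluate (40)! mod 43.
(42)! = (40)! × (41) × (42) ≡ -1 (mod 43). So (40)! ≡ -1 × [(42)(41)]^(-1) ≡ 21 (mod 43)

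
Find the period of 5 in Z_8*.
Powers of 5 mod 8: 5^1≡5, 5^2≡1. Order = 2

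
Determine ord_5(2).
Powers of 2 mod 5: 2^1≡2, 2^2≡4, 2^3≡3, 2^4≡1. Order = 4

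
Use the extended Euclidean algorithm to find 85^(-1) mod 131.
Extended GCD: 85(37) + 131(-24) = 1. So 85^(-1) ≡ 37 (mod 131). Verify: 85 × 37 = 3145 ≡ 1 (mod 131)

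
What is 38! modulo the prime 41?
(40)! = (38)! × (39) × (40) ≡ -1 mod 41. So (38)! ≡ -1 × [(40)(39)]^(-1) ≡ 20 mod 41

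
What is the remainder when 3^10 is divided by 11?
Using Fermat: 3^{10} ≡ 1 (mod 11). 10 ≡ 0 (mod 10). So 3^{10} ≡ 3^{0} ≡ 1 (mod 11)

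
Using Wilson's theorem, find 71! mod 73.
(72)! = (71)! × (72) ≡ -1 (mod 73). So (71)! ≡ -1 × (72)^(-1) ≡ (-1)×(-1) = 1 (mod 73)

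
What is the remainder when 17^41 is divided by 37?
Using Fermat: 17^{36} ≡ 1 mod 37. 41 ≡ 5 mod 36. So 17^{41} ≡ 17^{5} ≡ 19 mod 37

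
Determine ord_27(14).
Powers of 14 mod 27: 14^1≡14, 14^2≡7, 14^3≡17, 14^4≡22, 14^5≡11, 14^6≡19, 14^7≡23, 14^8≡25, 14^9≡26, 14^10≡13, 14^11≡20, 14^12≡10, 14^13≡5, 14^14≡16, 14^15≡8, 14^16≡4, 14^17≡2, 14^18≡1. So the order of 14 is 18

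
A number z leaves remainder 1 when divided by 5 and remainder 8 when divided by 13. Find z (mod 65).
M = 5 × 13 = 65. M₁ = 13, y₁ ≡ 2 (mod 5). M₂ = 5, y₂ ≡ 8 (mod 13). z = 1×13×2 + 8×5×8 ≡ 21 (mod 65)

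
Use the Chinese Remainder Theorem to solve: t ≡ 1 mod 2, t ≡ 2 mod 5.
M = 2 × 5 = 10. M₁ = 5, y₁ ≡ 1 mod 2. M₂ = 2, y₂ ≡ 3 mod 5. t = 1×5×1 + 2×2×3 ≡ 7 mod 10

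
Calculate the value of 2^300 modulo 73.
Using Fermat: 2^{72} ≡ 1 mod 73. 300 ≡ 12 mod 72. So 2^{300} ≡ 2^{12} ≡ 8 mod 73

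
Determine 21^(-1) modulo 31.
Since 31 is prime, by Fermat 21^(-1) ≡ 21^{29} ≡ 3 mod 31. Verify: 21 × 3 = 63 ≡ 1 mod 31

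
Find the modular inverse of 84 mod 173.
Since 173 is prime, by Fermat 84^(-1) ≡ 84^{171} ≡ 138 mod 173. Verify: 84 × 138 = 11592 ≡ 1 mod 173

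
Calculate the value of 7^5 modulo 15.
By repeated squaring mod 15: 7^{1}≡7, 7^{2}≡4, 7^{4}≡1. Then 7^{5} = 7^{4+1} ≡ 1 × 7 ≡ 7 mod 15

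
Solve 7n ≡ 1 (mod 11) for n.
Since 11 is prime, by Fermat 7^(-1) ≡ 7^{9} ≡ 8 (mod 11). Verify: 7 × 8 = 56 ≡ 1 (mod 11)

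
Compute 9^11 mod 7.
Using Fermat: 9^{6} ≡ 1 mod 7. 11 ≡ 5 mod 6. So 9^{11} ≡ 9^{5} ≡ 4 mod 7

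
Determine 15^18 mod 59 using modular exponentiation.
By repeated squaring mod 59: 15^{1}≡15, 15^{2}≡48, 15^{4}≡3, 15^{8}≡9, 15^{16}≡22. Then 15^{18} = 15^{16+2} ≡ 22 × 48 ≡ 53 mod 59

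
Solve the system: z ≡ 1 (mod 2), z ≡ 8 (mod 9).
M = 2 × 9 = 18. M₁ = 9, y₁ ≡ 1 (mod 2). M₂ = 2, y₂ ≡ 5 (mod 9). z = 1×9×1 + 8×2×5 ≡ 17 (mod 18)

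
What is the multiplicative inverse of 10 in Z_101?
Since 101 is prime, by Fermat 10^(-1) ≡ 10^{99} ≡ 91 mod 101. Verify: 10 × 91 = 910 ≡ 1 mod 101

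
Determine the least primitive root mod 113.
g = 3. For each prime q|112: 3^{56}≡112, 3^{16}≡49, none ≡ 1, so ord_113(3) = 112 and 3 is a primitive root.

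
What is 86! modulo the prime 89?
(88)! = (86)! × (87) × (88) ≡ -1 mod 89. So (86)! ≡ -1 × [(88)(87)]^(-1) ≡ 44 mod 89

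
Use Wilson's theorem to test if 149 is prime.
(148)! mod 149 = 148. Since 148 ≡ -1 (mod 149), 149 is prime.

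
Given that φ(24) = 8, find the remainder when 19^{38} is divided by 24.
By Euler: 19^{8} ≡ 1 (mod 24) since gcd(19, 24) = 1. 38 = 4×8 + 6. So 19^{38} ≡ 19^{6} ≡ 1 (mod 24)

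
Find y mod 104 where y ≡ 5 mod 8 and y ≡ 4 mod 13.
M = 8 × 13 = 104. M₁ = 13, y₁ ≡ 5 mod 8. M₂ = 8, y₂ ≡ 5 mod 13. y = 5×13×5 + 4×8×5 ≡ 69 mod 104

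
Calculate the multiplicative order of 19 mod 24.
Powers of 19 mod 24: 19^1≡19, 19^2≡1. So the order of 19 is 2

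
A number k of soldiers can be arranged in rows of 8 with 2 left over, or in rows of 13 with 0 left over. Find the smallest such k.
M = 8 × 13 = 104. M₁ = 13, y₁ ≡ 5 (mod 8). M₂ = 8, y₂ ≡ 5 (mod 13). k = 2×13×5 + 0×8×5 ≡ 26 (mod 104)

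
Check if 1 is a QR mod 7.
By Euler's criterion: 1^{3} ≡ 1 (mod 7). Since this equals 1, 1 is a QR.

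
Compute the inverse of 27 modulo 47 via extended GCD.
Extended GCD: 27(7) + 47(-4) = 1. So 27^(-1) ≡ 7 mod 47. Verify: 27 × 7 = 189 ≡ 1 mod 47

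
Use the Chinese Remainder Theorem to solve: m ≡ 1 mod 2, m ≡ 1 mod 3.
M = 2 × 3 = 6. M₁ = 3, y₁ ≡ 1 mod 2. M₂ = 2, y₂ ≡ 2 mod 3. m = 1×3×1 + 1×2×2 ≡ 1 mod 6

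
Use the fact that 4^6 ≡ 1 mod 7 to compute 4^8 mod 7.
By Fermat: 4^{6} ≡ 1 mod 7. So 4^{8} = 4^{6} · 4^{2} ≡ 4^{2} ≡ 2 mod 7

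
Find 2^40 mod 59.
By repeated squaring mod 59: 2^{1}≡2, 2^{2}≡4, 2^{4}≡16, 2^{8}≡20, 2^{16}≡46, 2^{32}≡51. Then 2^{40} = 2^{32+8} ≡ 51 × 20 ≡ 17 mod 59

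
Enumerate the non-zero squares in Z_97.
QRs mod 97: {1, 2, 3, 4, 6, 8, 9, 11, 12, 16, 18, 22, 24, 25, 27, 31, 32, 33, 35, 36, 43, 44, 47, 48, 49, 50, 53, 54, 61, 62, 64, 65, 66, 70, 72, 73, 75, 79, 81, 85, 86, 88, 89, 91, 93, 94, 95, 96}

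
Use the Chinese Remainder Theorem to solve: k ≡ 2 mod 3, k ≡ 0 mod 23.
M = 3 × 23 = 69. M₁ = 23, y₁ ≡ 2 mod 3. M₂ = 3, y₂ ≡ 8 mod 23. k = 2×23×2 + 0×3×8 ≡ 23 mod 69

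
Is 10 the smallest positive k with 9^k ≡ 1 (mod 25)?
Powers of 9 mod 25: 9^1≡9, 9^2≡6, 9^3≡4, 9^4≡11, 9^5≡24, 9^6≡16, 9^7≡19, 9^8≡21, 9^9≡14, 9^10≡1. First k with 9^k≡1 is k=10. Yes, ord_25(9) = 10.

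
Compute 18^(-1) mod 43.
Since 43 is prime, by Fermat 18^(-1) ≡ 18^{41} ≡ 12 mod 43. Verify: 18 × 12 = 216 ≡ 1 mod 43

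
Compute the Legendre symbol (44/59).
(44/59) = 44^{29} mod 59 = -1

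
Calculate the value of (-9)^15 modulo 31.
By repeated squaring mod 31: (-9)^{1}≡22, (-9)^{2}≡19, (-9)^{4}≡20, (-9)^{8}≡28. Then (-9)^{15} = (-9)^{8+4+2+1} ≡ 28 × 20 × 19 × 22 ≡ 30 mod 31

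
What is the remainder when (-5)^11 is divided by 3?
Using Fermat: (-5)^{2} ≡ 1 (mod 3). 11 ≡ 1 (mod 2). So (-5)^{11} ≡ (-5)^{1} ≡ 1 (mod 3)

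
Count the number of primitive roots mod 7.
Number of primitive roots mod 7 = φ(p-1) = φ(6) = 2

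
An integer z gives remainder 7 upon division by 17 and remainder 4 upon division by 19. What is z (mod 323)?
M = 17 × 19 = 323. M₁ = 19, y₁ ≡ 9 (mod 17). M₂ = 17, y₂ ≡ 9 (mod 19). z = 7×19×9 + 4×17×9 ≡ 194 (mod 323)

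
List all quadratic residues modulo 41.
Squares in Z_41*: {1, 2, 4, 5, 8, 9, 10, 16, 18, 20, 21, 23, 25, 31, 32, 33, 36, 37, 39, 40}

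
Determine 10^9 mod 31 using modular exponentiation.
By repeated squaring mod 31: 10^{1}≡10, 10^{2}≡7, 10^{4}≡18, 10^{8}≡14. Then 10^{9} = 10^{8+1} ≡ 14 × 10 ≡ 16 mod 31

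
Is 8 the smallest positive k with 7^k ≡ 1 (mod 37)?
Powers of 7 mod 37: 7^1≡7, 7^2≡12, 7^3≡10, 7^4≡33, 7^5≡9, 7^6≡26, 7^7≡34, 7^8≡16, 7^9≡1. 7^8≡16≢1, so ord ≠ 8. No, the actual order is 9.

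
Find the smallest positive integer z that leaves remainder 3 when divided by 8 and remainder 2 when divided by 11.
M = 8 × 11 = 88. M₁ = 11, y₁ ≡ 3 mod 8. M₂ = 8, y₂ ≡ 7 mod 11. z = 3×11×3 + 2×8×7 ≡ 35 mod 88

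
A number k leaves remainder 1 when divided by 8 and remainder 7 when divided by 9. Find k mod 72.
M = 8 × 9 = 72. M₁ = 9, y₁ ≡ 1 mod 8. M₂ = 8, y₂ ≡ 8 mod 9. k = 1×9×1 + 7×8×8 ≡ 25 mod 72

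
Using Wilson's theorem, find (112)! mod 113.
By Wilson's theorem, (112)! ≡ -1 ≡ 112 (mod 113)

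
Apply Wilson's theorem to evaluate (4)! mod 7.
(6)! = (4)! × (5) × (6) ≡ -1 mod 7. So (4)! ≡ -1 × [(6)(5)]^(-1) ≡ 3 mod 7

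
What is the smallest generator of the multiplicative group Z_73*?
g = 5. For each prime q|72: 5^{36}≡72, 5^{24}≡8, none ≡ 1, so ord_73(5) = 72 and 5 is a primitive root.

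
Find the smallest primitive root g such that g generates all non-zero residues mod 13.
g = 2. For each prime q|12: 2^{6}≡12, 2^{4}≡3, none ≡ 1, so ord_13(2) = 12 and 2 is a primitive root.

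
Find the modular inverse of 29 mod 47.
Since 47 is prime, by Fermat 29^(-1) ≡ 29^{45} ≡ 13 (mod 47). Verify: 29 × 13 = 377 ≡ 1 (mod 47)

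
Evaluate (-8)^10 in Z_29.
By repeated squaring (mod 29): (-8)^{1}≡21, (-8)^{2}≡6, (-8)^{4}≡7, (-8)^{8}≡20. Then (-8)^{10} = (-8)^{8+2} ≡ 20 × 6 ≡ 4 (mod 29)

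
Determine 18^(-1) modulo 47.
Since 47 is prime, by Fermat 18^(-1) ≡ 18^{45} ≡ 34 (mod 47). Verify: 18 × 34 = 612 ≡ 1 (mod 47)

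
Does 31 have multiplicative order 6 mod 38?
Powers of 31 mod 38: 31^1≡31, 31^2≡11, 31^3≡37, 31^4≡7, 31^5≡27, 31^6≡1. First k with 31^k≡1 is k=6. Yes, ord_38(31) = 6.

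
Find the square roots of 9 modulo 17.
The square roots of 9 mod 17 are 14 and 3. Verify: 14² = 196 ≡ 9 (mod 17)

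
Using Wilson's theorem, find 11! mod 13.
(12)! = (11)! × (12) ≡ -1 mod 13. So (11)! ≡ -1 × (12)^(-1) ≡ (-1)×(-1) = 1 mod 13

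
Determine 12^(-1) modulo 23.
Since 23 is prime, by Fermat 12^(-1) ≡ 12^{21} ≡ 2 (mod 23). Verify: 12 × 2 = 24 ≡ 1 (mod 23)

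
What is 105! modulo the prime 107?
(106)! = (105)! × (106) ≡ -1 mod 107. So (105)! ≡ -1 × (106)^(-1) ≡ (-1)×(-1) = 1 mod 107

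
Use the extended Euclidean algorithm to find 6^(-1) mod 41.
Extended GCD: 6(7) + 41(-1) = 1. So 6^(-1) ≡ 7 (mod 41). Verify: 6 × 7 = 42 ≡ 1 (mod 41)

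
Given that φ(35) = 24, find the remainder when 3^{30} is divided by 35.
By Euler: 3^{24} ≡ 1 (mod 35) since gcd(3, 35) = 1. 30 = 1×24 + 6. So 3^{30} ≡ 3^{6} ≡ 29 (mod 35)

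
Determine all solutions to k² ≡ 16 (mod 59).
The square roots of 16 mod 59 are 4 and 55. Verify: 4² = 16 ≡ 16 (mod 59)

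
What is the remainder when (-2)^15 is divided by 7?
Using Fermat: (-2)^{6} ≡ 1 mod 7. 15 ≡ 3 mod 6. So (-2)^{15} ≡ (-2)^{3} ≡ 6 mod 7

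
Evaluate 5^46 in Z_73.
By repeated squaring (mod 73): 5^{1}≡5, 5^{2}≡25, 5^{4}≡41, 5^{8}≡2, 5^{16}≡4, 5^{32}≡16. Then 5^{46} = 5^{32+8+4+2} ≡ 16 × 2 × 41 × 25 ≡ 23 (mod 73)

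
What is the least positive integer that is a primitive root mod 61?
g = 2. For each prime q|60: 2^{30}≡60, 2^{20}≡47, 2^{12}≡9, none ≡ 1, so ord_61(2) = 60 and 2 is a primitive root.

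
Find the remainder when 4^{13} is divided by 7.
By Fermat: 4^{6} ≡ 1 (mod 7). 13 = 2×6 + 1. So 4^{13} ≡ 4^{1} ≡ 4 (mod 7)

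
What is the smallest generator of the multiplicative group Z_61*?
g = 2. For each prime q|60: 2^{30}≡60, 2^{20}≡47, 2^{12}≡9, none ≡ 1, so ord_61(2) = 60 and 2 is a primitive root.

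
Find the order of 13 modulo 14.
Powers of 13 mod 14: 13^1≡13, 13^2≡1. So the order of 13 is 2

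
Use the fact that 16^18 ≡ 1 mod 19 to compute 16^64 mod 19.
By Fermat: 16^{18} ≡ 1 mod 19. 64 = 3×18 + 10. So 16^{64} ≡ 16^{10} ≡ 16 mod 19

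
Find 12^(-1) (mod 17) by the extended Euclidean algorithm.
Extended GCD: 12(-7) + 17(5) = 1. So 12^(-1) ≡ -7 ≡ 10 (mod 17). Verify: 12 × 10 = 120 ≡ 1 (mod 17)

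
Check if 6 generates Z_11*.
ord_11(6) divides 10. For each prime q|10: 6^{5}≡10, 6^{2}≡3, none ≡ 1. So 6 has order 10 and is a primitive root mod 11.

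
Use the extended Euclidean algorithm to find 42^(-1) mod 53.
Extended GCD: 42(24) + 53(-19) = 1. So 42^(-1) ≡ 24 (mod 53). Verify: 42 × 24 = 1008 ≡ 1 (mod 53)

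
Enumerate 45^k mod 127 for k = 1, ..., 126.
45^1, 45^2, ..., 45^{126} mod 127: [45, 120, 66, 49, 46, 38, 59, 115, 95, 84, 97, 47, 83, 52, 54, 17, 3, 8, 106, 71, 20, 11, 114, 50, 91, 31, 125, 37, 14, 122, 29, 35, 51, 9, 24, 64, 86, 60, 33, 88, 23, 19, 93, 121, 111, 42, 112, 87, 105, 26, 27, 72, 65, 4, 53, 99, 10, 69, 57, 25, 109, 79, 126, 82, 7, 61, 78, 81, 89, 68, 12, 32, 43, 30, 80, 44, 75, 73, 110, 124, 119, 21, 56, 107, 116, 13, 77, 36, 96, 2, 90, 113, 5, 98, 92, 76, 118, 103, 63, 41, 67, 94, 39, 104, 108, 34, 6, 16, 85, 15, 40, 22, 101, 100, 55, 62, 123, 74, 28, 117, 58, 70, 102, 18, 48, 1]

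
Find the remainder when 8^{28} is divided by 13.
By Fermat: 8^{12} ≡ 1 mod 13. 28 = 2×12 + 4. So 8^{28} ≡ 8^{4} ≡ 1 mod 13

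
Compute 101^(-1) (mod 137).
Since 137 is prime, by Fermat 101^(-1) ≡ 101^{135} ≡ 19 (mod 137). Verify: 101 × 19 = 1919 ≡ 1 (mod 137)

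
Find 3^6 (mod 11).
By repeated squaring (mod 11): 3^{1}≡3, 3^{2}≡9, 3^{4}≡4. Then 3^{6} = 3^{4+2} ≡ 4 × 9 ≡ 3 (mod 11)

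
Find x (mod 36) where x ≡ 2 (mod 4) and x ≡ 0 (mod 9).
M = 4 × 9 = 36. M₁ = 9, y₁ ≡ 1 (mod 4). M₂ = 4, y₂ ≡ 7 (mod 9). x = 2×9×1 + 0×4×7 ≡ 18 (mod 36)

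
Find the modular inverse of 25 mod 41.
Since 41 is prime, by Fermat 25^(-1) ≡ 25^{39} ≡ 23 mod 41. Verify: 25 × 23 = 575 ≡ 1 mod 41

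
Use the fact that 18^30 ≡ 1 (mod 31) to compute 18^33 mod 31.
By Fermat: 18^{30} ≡ 1 (mod 31). So 18^{33} = 18^{30} · 18^{3} ≡ 18^{3} ≡ 4 (mod 31)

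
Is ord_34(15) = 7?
Powers of 15 mod 34: 15^1≡15, 15^2≡21, 15^3≡9, 15^4≡33, 15^5≡19, 15^6≡13, 15^7≡25, 15^8≡1. 15^7≡25≢1, so ord ≠ 7. No, the actual order is 8.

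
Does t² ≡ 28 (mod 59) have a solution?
By Euler's criterion: 28^{29} ≡ 1 (mod 59). Since this equals 1, 28 is a QR.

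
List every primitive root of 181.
There are φ(180) = 48 primitive roots mod 181: {2, 10, 18, 21, 23, 24, 28, 41, 47, 50, 53, 54, 57, 58, 63, 66, 69, 76, 77, 78, 83, 84, 85, 90, 91, 96, 97, 98, 103, 104, 105, 112, 115, 118, 123, 124, 127, 128, 131, 134, 140, 153, 157, 158, 160, 163, 171, 179}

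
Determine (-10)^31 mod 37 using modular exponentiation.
By repeated squaring mod 37: (-10)^{1}≡27, (-10)^{2}≡26, (-10)^{4}≡10, (-10)^{8}≡26, (-10)^{16}≡10. Then (-10)^{31} = (-10)^{16+8+4+2+1} ≡ 10 × 26 × 10 × 26 × 27 ≡ 27 mod 37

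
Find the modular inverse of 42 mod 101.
Since 101 is prime, by Fermat 42^(-1) ≡ 42^{99} ≡ 89 (mod 101). Verify: 42 × 89 = 3738 ≡ 1 (mod 101)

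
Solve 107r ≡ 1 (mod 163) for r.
Since 163 is prime, by Fermat 107^(-1) ≡ 107^{161} ≡ 32 (mod 163). Verify: 107 × 32 = 3424 ≡ 1 (mod 163)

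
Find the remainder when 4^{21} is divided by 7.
By Fermat: 4^{6} ≡ 1 mod 7. 21 = 3×6 + 3. So 4^{21} ≡ 4^{3} ≡ 1 mod 7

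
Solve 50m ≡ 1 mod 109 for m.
Since 109 is prime, by Fermat 50^(-1) ≡ 50^{107} ≡ 24 mod 109. Verify: 50 × 24 = 1200 ≡ 1 mod 109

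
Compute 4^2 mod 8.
4^{2} = 16 ≡ 0 mod 8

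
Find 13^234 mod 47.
Using Fermat: 13^{46} ≡ 1 mod 47. 234 ≡ 4 mod 46. So 13^{234} ≡ 13^{4} ≡ 32 mod 47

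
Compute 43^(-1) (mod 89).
Since 89 is prime, by Fermat 43^(-1) ≡ 43^{87} ≡ 29 (mod 89). Verify: 43 × 29 = 1247 ≡ 1 (mod 89)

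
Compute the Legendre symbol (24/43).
(24/43) = 24^{21} mod 43 = 1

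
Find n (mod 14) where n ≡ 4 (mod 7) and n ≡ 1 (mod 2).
M = 7 × 2 = 14. M₁ = 2, y₁ ≡ 4 (mod 7). M₂ = 7, y₂ ≡ 1 (mod 2). n = 4×2×4 + 1×7×1 ≡ 11 (mod 14)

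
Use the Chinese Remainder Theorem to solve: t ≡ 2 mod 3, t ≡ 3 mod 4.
M = 3 × 4 = 12. M₁ = 4, y₁ ≡ 1 mod 3. M₂ = 3, y₂ ≡ 3 mod 4. t = 2×4×1 + 3×3×3 ≡ 11 mod 12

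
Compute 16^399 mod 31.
Using Fermat: 16^{30} ≡ 1 mod 31. 399 ≡ 9 mod 30. So 16^{399} ≡ 16^{9} ≡ 2 mod 31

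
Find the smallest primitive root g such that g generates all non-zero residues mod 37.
g = 2. Powers: [2, 4, 8, 16, 32, 27, 17, 34, ...] generates all 36 non-zero residues.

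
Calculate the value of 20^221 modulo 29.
Using Fermat: 20^{28} ≡ 1 (mod 29). 221 ≡ 25 (mod 28). So 20^{221} ≡ 20^{25} ≡ 7 (mod 29)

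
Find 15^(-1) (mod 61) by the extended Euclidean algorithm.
Extended GCD: 15(-4) + 61(1) = 1. So 15^(-1) ≡ -4 ≡ 57 (mod 61). Verify: 15 × 57 = 855 ≡ 1 (mod 61)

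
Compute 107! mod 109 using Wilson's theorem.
(108)! = (107)! × (108) ≡ -1 mod 109. So (107)! ≡ -1 × (108)^(-1) ≡ (-1)×(-1) = 1 mod 109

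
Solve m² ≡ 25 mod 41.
The square roots of 25 mod 41 are 36 and 5. Verify: 36² = 1296 ≡ 25 mod 41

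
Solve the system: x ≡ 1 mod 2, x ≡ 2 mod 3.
M = 2 × 3 = 6. M₁ = 3, y₁ ≡ 1 mod 2. M₂ = 2, y₂ ≡ 2 mod 3. x = 1×3×1 + 2×2×2 ≡ 5 mod 6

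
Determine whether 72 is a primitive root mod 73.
72^{2} ≡ 1 (mod 73) and 2 < 72, so ord_73(72) = 2 ≠ 72 and 72 is not a primitive root.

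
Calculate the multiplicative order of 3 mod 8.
Powers of 3 mod 8: 3^1≡3, 3^2≡1. ord_8(3) = 2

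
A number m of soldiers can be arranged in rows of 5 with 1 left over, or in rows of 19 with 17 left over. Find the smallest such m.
M = 5 × 19 = 95. M₁ = 19, y₁ ≡ 4 mod 5. M₂ = 5, y₂ ≡ 4 mod 19. m = 1×19×4 + 17×5×4 ≡ 36 mod 95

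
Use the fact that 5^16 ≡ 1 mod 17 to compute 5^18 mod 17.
By Fermat: 5^{16} ≡ 1 mod 17. So 5^{18} = 5^{16} · 5^{2} ≡ 5^{2} ≡ 8 mod 17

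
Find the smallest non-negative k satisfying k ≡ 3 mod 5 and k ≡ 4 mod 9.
M = 5 × 9 = 45. M₁ = 9, y₁ ≡ 4 mod 5. M₂ = 5, y₂ ≡ 2 mod 9. k = 3×9×4 + 4×5×2 ≡ 13 mod 45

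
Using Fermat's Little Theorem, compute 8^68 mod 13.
By Fermat: 8^{12} ≡ 1 mod 13. 68 = 5×12 + 8. So 8^{68} ≡ 8^{8} ≡ 1 mod 13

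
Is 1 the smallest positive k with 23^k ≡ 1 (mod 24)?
Powers of 23 mod 24: 23^1≡23, 23^2≡1. 23^1≡23≢1, so ord ≠ 1. No, the actual order is 2.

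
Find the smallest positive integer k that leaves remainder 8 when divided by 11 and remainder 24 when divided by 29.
M = 11 × 29 = 319. M₁ = 29, y₁ ≡ 8 mod 11. M₂ = 11, y₂ ≡ 8 mod 29. k = 8×29×8 + 24×11×8 ≡ 140 mod 319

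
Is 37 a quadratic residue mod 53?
By Euler's criterion: 37^{26} ≡ 1 mod 53. Since this equals 1, 37 is a QR.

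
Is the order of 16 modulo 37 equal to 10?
Powers of 16 mod 37: 16^1≡16, 16^2≡34, 16^3≡26, 16^4≡9, 16^5≡33, 16^6≡10, 16^7≡12, 16^8≡7, 16^9≡1. Already 16^9≡1, so the order is 9 < 10. No, the actual order is 9.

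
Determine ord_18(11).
Powers of 11 mod 18: 11^1≡11, 11^2≡13, 11^3≡17, 11^4≡7, 11^5≡5, 11^6≡1. Order = 6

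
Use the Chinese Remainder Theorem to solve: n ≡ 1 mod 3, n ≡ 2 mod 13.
M = 3 × 13 = 39. M₁ = 13, y₁ ≡ 1 mod 3. M₂ = 3, y₂ ≡ 9 mod 13. n = 1×13×1 + 2×3×9 ≡ 28 mod 39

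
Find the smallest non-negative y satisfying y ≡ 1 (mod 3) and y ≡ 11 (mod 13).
M = 3 × 13 = 39. M₁ = 13, y₁ ≡ 1 (mod 3). M₂ = 3, y₂ ≡ 9 (mod 13). y = 1×13×1 + 11×3×9 ≡ 37 (mod 39)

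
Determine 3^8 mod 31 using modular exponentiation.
By repeated squaring mod 31: 3^{1}≡3, 3^{2}≡9, 3^{4}≡19, 3^{8}≡20. So 3^{8} ≡ 20 mod 31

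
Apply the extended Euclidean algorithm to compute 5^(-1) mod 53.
Extended GCD: 5(-21) + 53(2) = 1. So 5^(-1) ≡ -21 ≡ 32 (mod 53). Verify: 5 × 32 = 160 ≡ 1 (mod 53)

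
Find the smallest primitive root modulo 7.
g = 3. For each prime q|6: 3^{3}≡6, 3^{2}≡2, none ≡ 1, so ord_7(3) = 6 and 3 is a primitive root.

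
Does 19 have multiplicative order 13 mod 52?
Powers of 19 mod 52: 19^1≡19, 19^2≡49, 19^3≡47, 19^4≡9, 19^5≡15, 19^6≡25, 19^7≡7, 19^8≡29, 19^9≡31, 19^10≡17, 19^11≡11, 19^12≡1. Already 19^12≡1, so the order is 12 < 13. No, the actual order is 12.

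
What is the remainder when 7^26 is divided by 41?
By repeated squaring mod 41: 7^{1}≡7, 7^{2}≡8, 7^{4}≡23, 7^{8}≡37, 7^{16}≡16. Then 7^{26} = 7^{16+8+2} ≡ 16 × 37 × 8 ≡ 21 mod 41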